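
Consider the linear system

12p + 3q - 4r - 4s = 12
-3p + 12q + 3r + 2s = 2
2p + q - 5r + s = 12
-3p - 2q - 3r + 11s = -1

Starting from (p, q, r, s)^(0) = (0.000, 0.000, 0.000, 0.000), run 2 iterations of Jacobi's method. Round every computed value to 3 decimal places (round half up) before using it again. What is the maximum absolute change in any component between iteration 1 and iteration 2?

Iteration 1:
  p = (12 - (3)·0.000 - (-4)·0.000 - (-4)·0.000) / (12) = 1.000
  q = (2 - (-3)·0.000 - (3)·0.000 - (2)·0.000) / (12) = 0.167
  r = (12 - (2)·0.000 - (1)·0.000 - (1)·0.000) / (-5) = -2.400
  s = (-1 - (-3)·0.000 - (-2)·0.000 - (-3)·0.000) / (11) = -0.091
Iteration 2:
  p = (12 - (3)·0.167 - (-4)·-2.400 - (-4)·-0.091) / (12) = 0.128
  q = (2 - (-3)·1.000 - (3)·-2.400 - (2)·-0.091) / (12) = 1.032
  r = (12 - (2)·1.000 - (1)·0.167 - (1)·-0.091) / (-5) = -1.985
  s = (-1 - (-3)·1.000 - (-2)·0.167 - (-3)·-2.400) / (11) = -0.442
Change: (-0.872, 0.865, 0.415, -0.351) → max |·| = 0.872

0.872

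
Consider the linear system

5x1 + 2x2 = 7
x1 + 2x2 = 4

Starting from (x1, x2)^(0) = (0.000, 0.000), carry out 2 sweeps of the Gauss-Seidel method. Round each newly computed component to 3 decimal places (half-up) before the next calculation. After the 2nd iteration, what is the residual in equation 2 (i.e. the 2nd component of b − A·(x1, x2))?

Iteration 1:
  x1 = (7 - (2)·0.000) / (5) = 1.400
  x2 = (4 - (1)·1.400) / (2) = 1.300
Iteration 2:
  x1 = (7 - (2)·1.300) / (5) = 0.880
  x2 = (4 - (1)·0.880) / (2) = 1.560
Residual b − A·x = (-0.520, 0.000)

0.000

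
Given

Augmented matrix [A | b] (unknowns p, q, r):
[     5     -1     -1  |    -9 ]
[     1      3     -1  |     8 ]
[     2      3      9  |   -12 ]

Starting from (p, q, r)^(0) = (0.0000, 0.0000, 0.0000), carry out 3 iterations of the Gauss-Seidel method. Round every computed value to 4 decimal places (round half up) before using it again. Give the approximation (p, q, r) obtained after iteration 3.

Iteration 1:
  p = (-9 - (-1)·0.0000 - (-1)·0.0000) / (5) = -1.8000
  q = (8 - (1)·-1.8000 - (-1)·0.0000) / (3) = 3.2667
  r = (-12 - (2)·-1.8000 - (3)·3.2667) / (9) = -2.0222
Iteration 2:
  p = (-9 - (-1)·3.2667 - (-1)·-2.0222) / (5) = -1.5511
  q = (8 - (1)·-1.5511 - (-1)·-2.0222) / (3) = 2.5096
  r = (-12 - (2)·-1.5511 - (3)·2.5096) / (9) = -1.8252
Iteration 3:
  p = (-9 - (-1)·2.5096 - (-1)·-1.8252) / (5) = -1.6631
  q = (8 - (1)·-1.6631 - (-1)·-1.8252) / (3) = 2.6126
  r = (-12 - (2)·-1.6631 - (3)·2.6126) / (9) = -1.8346

(-1.6631, 2.6126, -1.8346)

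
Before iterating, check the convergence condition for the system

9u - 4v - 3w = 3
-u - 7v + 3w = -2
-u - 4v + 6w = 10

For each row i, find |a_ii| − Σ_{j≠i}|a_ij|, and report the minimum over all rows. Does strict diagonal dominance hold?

1

row 1: |9| − (4+3) = 2
row 2: |-7| − (1+3) = 3
row 3: |6| − (1+4) = 1
minimum over rows = 1 → strictly diagonally dominant (convergence guaranteed)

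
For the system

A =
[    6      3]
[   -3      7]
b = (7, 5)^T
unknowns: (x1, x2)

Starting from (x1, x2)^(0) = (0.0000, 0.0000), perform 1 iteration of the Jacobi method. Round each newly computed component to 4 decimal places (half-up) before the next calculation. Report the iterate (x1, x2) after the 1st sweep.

(1.1667, 0.7143)

Iteration 1:
  x1 = (7 - (3)·0.0000) / (6) = 1.1667
  x2 = (5 - (-3)·0.0000) / (7) = 0.7143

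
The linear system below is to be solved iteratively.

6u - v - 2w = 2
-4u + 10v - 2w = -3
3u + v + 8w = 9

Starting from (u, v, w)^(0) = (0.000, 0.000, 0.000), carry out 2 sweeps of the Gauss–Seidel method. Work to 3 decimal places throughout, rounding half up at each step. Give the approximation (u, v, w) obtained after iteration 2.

Iteration 1:
  u = (2 - (-1)·0.000 - (-2)·0.000) / (6) = 0.333
  v = (-3 - (-4)·0.333 - (-2)·0.000) / (10) = -0.167
  w = (9 - (3)·0.333 - (1)·-0.167) / (8) = 1.021
Iteration 2:
  u = (2 - (-1)·-0.167 - (-2)·1.021) / (6) = 0.646
  v = (-3 - (-4)·0.646 - (-2)·1.021) / (10) = 0.163
  w = (9 - (3)·0.646 - (1)·0.163) / (8) = 0.862

(0.646, 0.163, 0.862)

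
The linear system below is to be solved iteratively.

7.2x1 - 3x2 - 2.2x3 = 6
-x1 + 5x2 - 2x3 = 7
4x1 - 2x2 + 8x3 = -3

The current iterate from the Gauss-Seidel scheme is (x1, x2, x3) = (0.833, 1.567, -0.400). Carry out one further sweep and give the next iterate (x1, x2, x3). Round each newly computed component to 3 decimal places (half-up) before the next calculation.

(1.364, 1.513, -0.679)

One sweep:
  x1 = (6 - (-3)·1.567 - (-2.2)·-0.400) / (7.2) = 1.364
  x2 = (7 - (-1)·1.364 - (-2)·-0.400) / (5) = 1.513
  x3 = (-3 - (4)·1.364 - (-2)·1.513) / (8) = -0.679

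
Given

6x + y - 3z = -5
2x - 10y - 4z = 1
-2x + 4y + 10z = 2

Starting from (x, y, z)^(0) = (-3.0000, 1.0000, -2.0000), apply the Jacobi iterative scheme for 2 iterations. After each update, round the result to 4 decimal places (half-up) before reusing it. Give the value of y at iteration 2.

Iteration 1:
  x = (-5 - (1)·1.0000 - (-3)·-2.0000) / (6) = -2.0000
  y = (1 - (2)·-3.0000 - (-4)·-2.0000) / (-10) = 0.1000
  z = (2 - (-2)·-3.0000 - (4)·1.0000) / (10) = -0.8000
Iteration 2:
  x = (-5 - (1)·0.1000 - (-3)·-0.8000) / (6) = -1.2500
  y = (1 - (2)·-2.0000 - (-4)·-0.8000) / (-10) = -0.1800
  z = (2 - (-2)·-2.0000 - (4)·0.1000) / (10) = -0.2400

-0.1800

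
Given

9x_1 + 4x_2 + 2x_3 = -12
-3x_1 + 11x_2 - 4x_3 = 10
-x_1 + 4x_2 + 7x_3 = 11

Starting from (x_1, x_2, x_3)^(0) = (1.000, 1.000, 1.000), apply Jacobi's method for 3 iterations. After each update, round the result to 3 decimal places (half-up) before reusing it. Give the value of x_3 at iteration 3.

Iteration 1:
  x_1 = (-12 - (4)·1.000 - (2)·1.000) / (9) = -2.000
  x_2 = (10 - (-3)·1.000 - (-4)·1.000) / (11) = 1.545
  x_3 = (11 - (-1)·1.000 - (4)·1.000) / (7) = 1.143
Iteration 2:
  x_1 = (-12 - (4)·1.545 - (2)·1.143) / (9) = -2.274
  x_2 = (10 - (-3)·-2.000 - (-4)·1.143) / (11) = 0.779
  x_3 = (11 - (-1)·-2.000 - (4)·1.545) / (7) = 0.403
Iteration 3:
  x_1 = (-12 - (4)·0.779 - (2)·0.403) / (9) = -1.769
  x_2 = (10 - (-3)·-2.274 - (-4)·0.403) / (11) = 0.435
  x_3 = (11 - (-1)·-2.274 - (4)·0.779) / (7) = 0.801

0.801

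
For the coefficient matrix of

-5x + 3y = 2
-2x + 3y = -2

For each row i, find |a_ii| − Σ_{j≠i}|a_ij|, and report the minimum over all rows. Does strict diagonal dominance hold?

row 1: |-5| − (3) = 2
row 2: |3| − (2) = 1
minimum over rows = 1 → strictly diagonally dominant (convergence guaranteed)

1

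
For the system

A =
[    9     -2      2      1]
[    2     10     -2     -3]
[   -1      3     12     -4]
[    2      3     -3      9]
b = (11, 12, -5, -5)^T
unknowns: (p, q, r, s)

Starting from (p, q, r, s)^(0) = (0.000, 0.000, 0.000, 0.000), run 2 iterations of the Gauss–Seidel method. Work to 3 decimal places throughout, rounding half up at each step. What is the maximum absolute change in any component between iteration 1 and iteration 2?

0.607

Iteration 1:
  p = (11 - (-2)·0.000 - (2)·0.000 - (1)·0.000) / (9) = 1.222
  q = (12 - (2)·1.222 - (-2)·0.000 - (-3)·0.000) / (10) = 0.956
  r = (-5 - (-1)·1.222 - (3)·0.956 - (-4)·0.000) / (12) = -0.554
  s = (-5 - (2)·1.222 - (3)·0.956 - (-3)·-0.554) / (9) = -1.330
Iteration 2:
  p = (11 - (-2)·0.956 - (2)·-0.554 - (1)·-1.330) / (9) = 1.706
  q = (12 - (2)·1.706 - (-2)·-0.554 - (-3)·-1.330) / (10) = 0.349
  r = (-5 - (-1)·1.706 - (3)·0.349 - (-4)·-1.330) / (12) = -0.805
  s = (-5 - (2)·1.706 - (3)·0.349 - (-3)·-0.805) / (9) = -1.319
Change: (0.484, -0.607, -0.251, 0.011) → max |·| = 0.607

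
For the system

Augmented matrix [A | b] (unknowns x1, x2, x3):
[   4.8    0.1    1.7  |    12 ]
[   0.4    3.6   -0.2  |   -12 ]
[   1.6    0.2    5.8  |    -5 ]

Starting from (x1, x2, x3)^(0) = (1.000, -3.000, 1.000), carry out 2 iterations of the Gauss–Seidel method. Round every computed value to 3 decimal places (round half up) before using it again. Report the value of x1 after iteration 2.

3.052

Iteration 1:
  x1 = (12 - (0.1)·-3.000 - (1.7)·1.000) / (4.8) = 2.208
  x2 = (-12 - (0.4)·2.208 - (-0.2)·1.000) / (3.6) = -3.523
  x3 = (-5 - (1.6)·2.208 - (0.2)·-3.523) / (5.8) = -1.350
Iteration 2:
  x1 = (12 - (0.1)·-3.523 - (1.7)·-1.350) / (4.8) = 3.052
  x2 = (-12 - (0.4)·3.052 - (-0.2)·-1.350) / (3.6) = -3.747
  x3 = (-5 - (1.6)·3.052 - (0.2)·-3.747) / (5.8) = -1.575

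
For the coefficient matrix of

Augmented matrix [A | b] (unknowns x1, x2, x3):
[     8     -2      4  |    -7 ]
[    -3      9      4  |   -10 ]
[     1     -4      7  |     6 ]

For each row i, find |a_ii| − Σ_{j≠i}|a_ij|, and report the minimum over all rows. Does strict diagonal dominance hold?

2

row 1: |8| − (2+4) = 2
row 2: |9| − (3+4) = 2
row 3: |7| − (1+4) = 2
minimum over rows = 2 → strictly diagonally dominant (convergence guaranteed)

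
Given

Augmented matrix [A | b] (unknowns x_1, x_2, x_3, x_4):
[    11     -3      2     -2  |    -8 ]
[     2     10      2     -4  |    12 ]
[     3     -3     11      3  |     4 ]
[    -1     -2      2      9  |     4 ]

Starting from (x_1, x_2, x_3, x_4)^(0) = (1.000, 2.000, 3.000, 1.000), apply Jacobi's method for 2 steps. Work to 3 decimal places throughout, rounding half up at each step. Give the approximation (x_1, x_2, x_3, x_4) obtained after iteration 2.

Iteration 1:
  x_1 = (-8 - (-3)·2.000 - (2)·3.000 - (-2)·1.000) / (11) = -0.545
  x_2 = (12 - (2)·1.000 - (2)·3.000 - (-4)·1.000) / (10) = 0.800
  x_3 = (4 - (3)·1.000 - (-3)·2.000 - (3)·1.000) / (11) = 0.364
  x_4 = (4 - (-1)·1.000 - (-2)·2.000 - (2)·3.000) / (9) = 0.333
Iteration 2:
  x_1 = (-8 - (-3)·0.800 - (2)·0.364 - (-2)·0.333) / (11) = -0.515
  x_2 = (12 - (2)·-0.545 - (2)·0.364 - (-4)·0.333) / (10) = 1.369
  x_3 = (4 - (3)·-0.545 - (-3)·0.800 - (3)·0.333) / (11) = 0.640
  x_4 = (4 - (-1)·-0.545 - (-2)·0.800 - (2)·0.364) / (9) = 0.481

(-0.515, 1.369, 0.640, 0.481)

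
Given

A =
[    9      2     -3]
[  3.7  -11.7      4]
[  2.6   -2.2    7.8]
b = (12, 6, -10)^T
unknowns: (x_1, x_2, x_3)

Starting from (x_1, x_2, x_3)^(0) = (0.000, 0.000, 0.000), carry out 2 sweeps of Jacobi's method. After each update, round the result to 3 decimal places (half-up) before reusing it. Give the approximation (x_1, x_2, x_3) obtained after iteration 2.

(1.020, -0.530, -1.871)

Iteration 1:
  x_1 = (12 - (2)·0.000 - (-3)·0.000) / (9) = 1.333
  x_2 = (6 - (3.7)·0.000 - (4)·0.000) / (-11.7) = -0.513
  x_3 = (-10 - (2.6)·0.000 - (-2.2)·0.000) / (7.8) = -1.282
Iteration 2:
  x_1 = (12 - (2)·-0.513 - (-3)·-1.282) / (9) = 1.020
  x_2 = (6 - (3.7)·1.333 - (4)·-1.282) / (-11.7) = -0.530
  x_3 = (-10 - (2.6)·1.333 - (-2.2)·-0.513) / (7.8) = -1.871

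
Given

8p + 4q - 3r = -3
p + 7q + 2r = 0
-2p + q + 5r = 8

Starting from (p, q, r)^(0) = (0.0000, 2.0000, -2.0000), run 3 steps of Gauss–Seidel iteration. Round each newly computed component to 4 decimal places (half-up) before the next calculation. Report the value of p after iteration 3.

Iteration 1:
  p = (-3 - (4)·2.0000 - (-3)·-2.0000) / (8) = -2.1250
  q = (0 - (1)·-2.1250 - (2)·-2.0000) / (7) = 0.8750
  r = (8 - (-2)·-2.1250 - (1)·0.8750) / (5) = 0.5750
Iteration 2:
  p = (-3 - (4)·0.8750 - (-3)·0.5750) / (8) = -0.5969
  q = (0 - (1)·-0.5969 - (2)·0.5750) / (7) = -0.0790
  r = (8 - (-2)·-0.5969 - (1)·-0.0790) / (5) = 1.3770
Iteration 3:
  p = (-3 - (4)·-0.0790 - (-3)·1.3770) / (8) = 0.1809
  q = (0 - (1)·0.1809 - (2)·1.3770) / (7) = -0.4193
  r = (8 - (-2)·0.1809 - (1)·-0.4193) / (5) = 1.7562

0.1809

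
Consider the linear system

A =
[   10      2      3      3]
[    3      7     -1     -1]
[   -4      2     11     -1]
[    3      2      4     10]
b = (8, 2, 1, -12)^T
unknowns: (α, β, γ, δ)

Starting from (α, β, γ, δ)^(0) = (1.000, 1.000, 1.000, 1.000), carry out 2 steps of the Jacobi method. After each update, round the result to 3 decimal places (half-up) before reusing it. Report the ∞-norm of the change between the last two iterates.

Iteration 1:
  α = (8 - (2)·1.000 - (3)·1.000 - (3)·1.000) / (10) = 0.000
  β = (2 - (3)·1.000 - (-1)·1.000 - (-1)·1.000) / (7) = 0.143
  γ = (1 - (-4)·1.000 - (2)·1.000 - (-1)·1.000) / (11) = 0.364
  δ = (-12 - (3)·1.000 - (2)·1.000 - (4)·1.000) / (10) = -2.100
Iteration 2:
  α = (8 - (2)·0.143 - (3)·0.364 - (3)·-2.100) / (10) = 1.292
  β = (2 - (3)·0.000 - (-1)·0.364 - (-1)·-2.100) / (7) = 0.038
  γ = (1 - (-4)·0.000 - (2)·0.143 - (-1)·-2.100) / (11) = -0.126
  δ = (-12 - (3)·0.000 - (2)·0.143 - (4)·0.364) / (10) = -1.374
Change: (1.292, -0.105, -0.490, 0.726) → max |·| = 1.292

1.292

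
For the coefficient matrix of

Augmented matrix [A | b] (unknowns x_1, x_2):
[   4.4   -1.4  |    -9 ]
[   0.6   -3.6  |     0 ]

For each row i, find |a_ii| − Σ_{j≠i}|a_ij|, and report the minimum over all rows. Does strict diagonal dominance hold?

row 1: |4.4| − (1.4) = 3
row 2: |-3.6| − (0.6) = 3
minimum over rows = 3 → strictly diagonally dominant (convergence guaranteed)

3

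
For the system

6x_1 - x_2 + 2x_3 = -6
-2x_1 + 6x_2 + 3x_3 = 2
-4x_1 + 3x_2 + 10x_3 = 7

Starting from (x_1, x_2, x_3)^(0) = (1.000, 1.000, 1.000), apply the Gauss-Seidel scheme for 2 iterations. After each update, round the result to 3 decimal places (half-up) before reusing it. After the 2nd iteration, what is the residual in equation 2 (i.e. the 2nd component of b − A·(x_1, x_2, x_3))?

Iteration 1:
  x_1 = (-6 - (-1)·1.000 - (2)·1.000) / (6) = -1.167
  x_2 = (2 - (-2)·-1.167 - (3)·1.000) / (6) = -0.556
  x_3 = (7 - (-4)·-1.167 - (3)·-0.556) / (10) = 0.400
Iteration 2:
  x_1 = (-6 - (-1)·-0.556 - (2)·0.400) / (6) = -1.226
  x_2 = (2 - (-2)·-1.226 - (3)·0.400) / (6) = -0.275
  x_3 = (7 - (-4)·-1.226 - (3)·-0.275) / (10) = 0.292
Residual b − A·x = (0.497, 0.322, 0.001)

0.322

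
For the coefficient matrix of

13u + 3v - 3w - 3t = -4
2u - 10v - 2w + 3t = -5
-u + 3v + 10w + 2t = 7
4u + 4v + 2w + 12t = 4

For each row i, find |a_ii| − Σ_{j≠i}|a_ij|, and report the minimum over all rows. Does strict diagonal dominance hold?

2

row 1: |13| − (3+3+3) = 4
row 2: |-10| − (2+2+3) = 3
row 3: |10| − (1+3+2) = 4
row 4: |12| − (4+4+2) = 2
minimum over rows = 2 → strictly diagonally dominant (convergence guaranteed)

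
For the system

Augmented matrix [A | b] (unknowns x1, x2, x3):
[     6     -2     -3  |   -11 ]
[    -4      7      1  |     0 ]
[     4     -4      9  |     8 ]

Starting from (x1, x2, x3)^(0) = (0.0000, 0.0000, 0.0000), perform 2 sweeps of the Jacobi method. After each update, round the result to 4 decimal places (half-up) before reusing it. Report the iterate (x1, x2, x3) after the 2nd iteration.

Iteration 1:
  x1 = (-11 - (-2)·0.0000 - (-3)·0.0000) / (6) = -1.8333
  x2 = (0 - (-4)·0.0000 - (1)·0.0000) / (7) = 0.0000
  x3 = (8 - (4)·0.0000 - (-4)·0.0000) / (9) = 0.8889
Iteration 2:
  x1 = (-11 - (-2)·0.0000 - (-3)·0.8889) / (6) = -1.3889
  x2 = (0 - (-4)·-1.8333 - (1)·0.8889) / (7) = -1.1746
  x3 = (8 - (4)·-1.8333 - (-4)·0.0000) / (9) = 1.7037

(-1.3889, -1.1746, 1.7037)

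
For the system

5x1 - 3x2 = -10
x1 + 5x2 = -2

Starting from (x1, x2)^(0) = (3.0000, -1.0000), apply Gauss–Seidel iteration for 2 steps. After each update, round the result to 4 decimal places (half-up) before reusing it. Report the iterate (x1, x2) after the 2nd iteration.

(-1.9280, -0.0144)

Iteration 1:
  x1 = (-10 - (-3)·-1.0000) / (5) = -2.6000
  x2 = (-2 - (1)·-2.6000) / (5) = 0.1200
Iteration 2:
  x1 = (-10 - (-3)·0.1200) / (5) = -1.9280
  x2 = (-2 - (1)·-1.9280) / (5) = -0.0144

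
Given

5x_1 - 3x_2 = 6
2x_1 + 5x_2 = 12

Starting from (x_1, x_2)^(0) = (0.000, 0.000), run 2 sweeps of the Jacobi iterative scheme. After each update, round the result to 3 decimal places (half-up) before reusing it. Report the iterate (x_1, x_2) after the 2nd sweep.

Iteration 1:
  x_1 = (6 - (-3)·0.000) / (5) = 1.200
  x_2 = (12 - (2)·0.000) / (5) = 2.400
Iteration 2:
  x_1 = (6 - (-3)·2.400) / (5) = 2.640
  x_2 = (12 - (2)·1.200) / (5) = 1.920

(2.640, 1.920)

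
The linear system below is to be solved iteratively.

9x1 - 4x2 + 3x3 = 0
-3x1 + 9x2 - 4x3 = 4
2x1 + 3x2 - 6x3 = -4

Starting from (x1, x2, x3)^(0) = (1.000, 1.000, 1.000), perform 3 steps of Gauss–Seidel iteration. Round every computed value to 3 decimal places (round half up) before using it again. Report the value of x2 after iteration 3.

0.975

Iteration 1:
  x1 = (0 - (-4)·1.000 - (3)·1.000) / (9) = 0.111
  x2 = (4 - (-3)·0.111 - (-4)·1.000) / (9) = 0.926
  x3 = (-4 - (2)·0.111 - (3)·0.926) / (-6) = 1.167
Iteration 2:
  x1 = (0 - (-4)·0.926 - (3)·1.167) / (9) = 0.023
  x2 = (4 - (-3)·0.023 - (-4)·1.167) / (9) = 0.971
  x3 = (-4 - (2)·0.023 - (3)·0.971) / (-6) = 1.160
Iteration 3:
  x1 = (0 - (-4)·0.971 - (3)·1.160) / (9) = 0.045
  x2 = (4 - (-3)·0.045 - (-4)·1.160) / (9) = 0.975
  x3 = (-4 - (2)·0.045 - (3)·0.975) / (-6) = 1.169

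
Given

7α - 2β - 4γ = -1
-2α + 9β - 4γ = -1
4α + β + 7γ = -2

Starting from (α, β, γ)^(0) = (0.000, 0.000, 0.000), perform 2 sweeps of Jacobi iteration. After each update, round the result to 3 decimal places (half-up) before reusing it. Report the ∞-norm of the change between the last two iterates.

0.195

Iteration 1:
  α = (-1 - (-2)·0.000 - (-4)·0.000) / (7) = -0.143
  β = (-1 - (-2)·0.000 - (-4)·0.000) / (9) = -0.111
  γ = (-2 - (4)·0.000 - (1)·0.000) / (7) = -0.286
Iteration 2:
  α = (-1 - (-2)·-0.111 - (-4)·-0.286) / (7) = -0.338
  β = (-1 - (-2)·-0.143 - (-4)·-0.286) / (9) = -0.270
  γ = (-2 - (4)·-0.143 - (1)·-0.111) / (7) = -0.188
Change: (-0.195, -0.159, 0.098) → max |·| = 0.195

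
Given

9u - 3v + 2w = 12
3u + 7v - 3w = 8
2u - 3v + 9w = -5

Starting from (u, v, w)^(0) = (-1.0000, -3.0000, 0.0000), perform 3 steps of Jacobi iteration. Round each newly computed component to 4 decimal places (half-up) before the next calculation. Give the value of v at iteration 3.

0.1746

Iteration 1:
  u = (12 - (-3)·-3.0000 - (2)·0.0000) / (9) = 0.3333
  v = (8 - (3)·-1.0000 - (-3)·0.0000) / (7) = 1.5714
  w = (-5 - (2)·-1.0000 - (-3)·-3.0000) / (9) = -1.3333
Iteration 2:
  u = (12 - (-3)·1.5714 - (2)·-1.3333) / (9) = 2.1534
  v = (8 - (3)·0.3333 - (-3)·-1.3333) / (7) = 0.4286
  w = (-5 - (2)·0.3333 - (-3)·1.5714) / (9) = -0.1058
Iteration 3:
  u = (12 - (-3)·0.4286 - (2)·-0.1058) / (9) = 1.4997
  v = (8 - (3)·2.1534 - (-3)·-0.1058) / (7) = 0.1746
  w = (-5 - (2)·2.1534 - (-3)·0.4286) / (9) = -0.8912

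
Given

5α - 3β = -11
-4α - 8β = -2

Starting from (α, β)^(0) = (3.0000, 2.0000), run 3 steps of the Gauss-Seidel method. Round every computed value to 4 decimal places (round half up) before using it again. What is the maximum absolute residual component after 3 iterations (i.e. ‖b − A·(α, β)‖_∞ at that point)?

Iteration 1:
  α = (-11 - (-3)·2.0000) / (5) = -1.0000
  β = (-2 - (-4)·-1.0000) / (-8) = 0.7500
Iteration 2:
  α = (-11 - (-3)·0.7500) / (5) = -1.7500
  β = (-2 - (-4)·-1.7500) / (-8) = 1.1250
Iteration 3:
  α = (-11 - (-3)·1.1250) / (5) = -1.5250
  β = (-2 - (-4)·-1.5250) / (-8) = 1.0125
Residual b − A·x = (-0.3375, 0.0000); ∞-norm = 0.3375

0.3375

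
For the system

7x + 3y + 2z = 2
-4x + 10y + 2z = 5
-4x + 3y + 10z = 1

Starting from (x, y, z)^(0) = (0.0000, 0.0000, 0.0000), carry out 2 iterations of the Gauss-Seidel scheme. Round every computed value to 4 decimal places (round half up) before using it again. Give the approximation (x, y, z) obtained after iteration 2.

Iteration 1:
  x = (2 - (3)·0.0000 - (2)·0.0000) / (7) = 0.2857
  y = (5 - (-4)·0.2857 - (2)·0.0000) / (10) = 0.6143
  z = (1 - (-4)·0.2857 - (3)·0.6143) / (10) = 0.0300
Iteration 2:
  x = (2 - (3)·0.6143 - (2)·0.0300) / (7) = 0.0139
  y = (5 - (-4)·0.0139 - (2)·0.0300) / (10) = 0.4996
  z = (1 - (-4)·0.0139 - (3)·0.4996) / (10) = -0.0443

(0.0139, 0.4996, -0.0443)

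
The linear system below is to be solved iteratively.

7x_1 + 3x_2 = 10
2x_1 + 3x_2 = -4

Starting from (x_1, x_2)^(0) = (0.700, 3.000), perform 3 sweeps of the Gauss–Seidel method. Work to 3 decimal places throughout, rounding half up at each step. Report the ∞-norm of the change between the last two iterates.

Iteration 1:
  x_1 = (10 - (3)·3.000) / (7) = 0.143
  x_2 = (-4 - (2)·0.143) / (3) = -1.429
Iteration 2:
  x_1 = (10 - (3)·-1.429) / (7) = 2.041
  x_2 = (-4 - (2)·2.041) / (3) = -2.694
Iteration 3:
  x_1 = (10 - (3)·-2.694) / (7) = 2.583
  x_2 = (-4 - (2)·2.583) / (3) = -3.055
Change: (0.542, -0.361) → max |·| = 0.542

0.542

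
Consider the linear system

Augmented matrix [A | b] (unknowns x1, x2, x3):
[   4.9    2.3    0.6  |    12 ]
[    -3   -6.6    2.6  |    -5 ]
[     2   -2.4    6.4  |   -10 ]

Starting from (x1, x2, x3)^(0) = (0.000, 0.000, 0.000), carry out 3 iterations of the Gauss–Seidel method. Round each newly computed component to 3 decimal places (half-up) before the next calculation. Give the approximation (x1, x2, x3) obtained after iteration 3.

Iteration 1:
  x1 = (12 - (2.3)·0.000 - (0.6)·0.000) / (4.9) = 2.449
  x2 = (-5 - (-3)·2.449 - (2.6)·0.000) / (-6.6) = -0.356
  x3 = (-10 - (2)·2.449 - (-2.4)·-0.356) / (6.4) = -2.461
Iteration 2:
  x1 = (12 - (2.3)·-0.356 - (0.6)·-2.461) / (4.9) = 2.917
  x2 = (-5 - (-3)·2.917 - (2.6)·-2.461) / (-6.6) = -1.538
  x3 = (-10 - (2)·2.917 - (-2.4)·-1.538) / (6.4) = -3.051
Iteration 3:
  x1 = (12 - (2.3)·-1.538 - (0.6)·-3.051) / (4.9) = 3.544
  x2 = (-5 - (-3)·3.544 - (2.6)·-3.051) / (-6.6) = -2.055
  x3 = (-10 - (2)·3.544 - (-2.4)·-2.055) / (6.4) = -3.441

(3.544, -2.055, -3.441)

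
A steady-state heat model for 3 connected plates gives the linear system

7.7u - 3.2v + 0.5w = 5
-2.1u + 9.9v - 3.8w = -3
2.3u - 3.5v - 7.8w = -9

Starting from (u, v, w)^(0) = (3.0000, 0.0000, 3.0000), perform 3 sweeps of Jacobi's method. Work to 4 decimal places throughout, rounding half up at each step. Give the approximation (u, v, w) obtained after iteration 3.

Iteration 1:
  u = (5 - (-3.2)·0.0000 - (0.5)·3.0000) / (7.7) = 0.4545
  v = (-3 - (-2.1)·3.0000 - (-3.8)·3.0000) / (9.9) = 1.4848
  w = (-9 - (2.3)·3.0000 - (-3.5)·0.0000) / (-7.8) = 2.0385
Iteration 2:
  u = (5 - (-3.2)·1.4848 - (0.5)·2.0385) / (7.7) = 1.1340
  v = (-3 - (-2.1)·0.4545 - (-3.8)·2.0385) / (9.9) = 0.5758
  w = (-9 - (2.3)·0.4545 - (-3.5)·1.4848) / (-7.8) = 0.6216
Iteration 3:
  u = (5 - (-3.2)·0.5758 - (0.5)·0.6216) / (7.7) = 0.8483
  v = (-3 - (-2.1)·1.1340 - (-3.8)·0.6216) / (9.9) = 0.1761
  w = (-9 - (2.3)·1.1340 - (-3.5)·0.5758) / (-7.8) = 1.2299

(0.8483, 0.1761, 1.2299)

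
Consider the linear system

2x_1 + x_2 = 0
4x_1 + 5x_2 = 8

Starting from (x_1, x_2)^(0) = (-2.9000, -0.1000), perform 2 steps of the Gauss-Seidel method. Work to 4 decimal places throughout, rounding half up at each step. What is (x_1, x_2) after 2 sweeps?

Iteration 1:
  x_1 = (0 - (1)·-0.1000) / (2) = 0.0500
  x_2 = (8 - (4)·0.0500) / (5) = 1.5600
Iteration 2:
  x_1 = (0 - (1)·1.5600) / (2) = -0.7800
  x_2 = (8 - (4)·-0.7800) / (5) = 2.2240

(-0.7800, 2.2240)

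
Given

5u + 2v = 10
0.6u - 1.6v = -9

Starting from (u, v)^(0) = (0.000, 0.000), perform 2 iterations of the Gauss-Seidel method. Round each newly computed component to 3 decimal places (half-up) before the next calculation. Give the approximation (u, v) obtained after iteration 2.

(-0.550, 5.419)

Iteration 1:
  u = (10 - (2)·0.000) / (5) = 2.000
  v = (-9 - (0.6)·2.000) / (-1.6) = 6.375
Iteration 2:
  u = (10 - (2)·6.375) / (5) = -0.550
  v = (-9 - (0.6)·-0.550) / (-1.6) = 5.419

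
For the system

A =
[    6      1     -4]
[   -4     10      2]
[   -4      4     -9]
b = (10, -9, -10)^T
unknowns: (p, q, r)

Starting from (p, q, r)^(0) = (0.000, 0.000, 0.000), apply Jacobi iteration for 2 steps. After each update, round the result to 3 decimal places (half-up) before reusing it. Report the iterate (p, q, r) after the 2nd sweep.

(2.557, -0.455, -0.030)

Iteration 1:
  p = (10 - (1)·0.000 - (-4)·0.000) / (6) = 1.667
  q = (-9 - (-4)·0.000 - (2)·0.000) / (10) = -0.900
  r = (-10 - (-4)·0.000 - (4)·0.000) / (-9) = 1.111
Iteration 2:
  p = (10 - (1)·-0.900 - (-4)·1.111) / (6) = 2.557
  q = (-9 - (-4)·1.667 - (2)·1.111) / (10) = -0.455
  r = (-10 - (-4)·1.667 - (4)·-0.900) / (-9) = -0.030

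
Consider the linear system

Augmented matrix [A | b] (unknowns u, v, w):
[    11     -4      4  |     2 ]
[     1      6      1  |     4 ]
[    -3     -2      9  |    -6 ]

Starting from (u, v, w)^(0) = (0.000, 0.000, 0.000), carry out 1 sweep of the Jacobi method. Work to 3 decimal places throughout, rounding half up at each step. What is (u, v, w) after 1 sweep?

(0.182, 0.667, -0.667)

Iteration 1:
  u = (2 - (-4)·0.000 - (4)·0.000) / (11) = 0.182
  v = (4 - (1)·0.000 - (1)·0.000) / (6) = 0.667
  w = (-6 - (-3)·0.000 - (-2)·0.000) / (9) = -0.667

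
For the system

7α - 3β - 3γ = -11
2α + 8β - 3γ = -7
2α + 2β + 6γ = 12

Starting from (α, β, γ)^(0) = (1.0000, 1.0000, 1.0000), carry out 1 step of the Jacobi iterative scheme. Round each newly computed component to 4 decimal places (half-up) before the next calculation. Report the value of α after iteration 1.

-0.7143

Iteration 1:
  α = (-11 - (-3)·1.0000 - (-3)·1.0000) / (7) = -0.7143
  β = (-7 - (2)·1.0000 - (-3)·1.0000) / (8) = -0.7500
  γ = (12 - (2)·1.0000 - (2)·1.0000) / (6) = 1.3333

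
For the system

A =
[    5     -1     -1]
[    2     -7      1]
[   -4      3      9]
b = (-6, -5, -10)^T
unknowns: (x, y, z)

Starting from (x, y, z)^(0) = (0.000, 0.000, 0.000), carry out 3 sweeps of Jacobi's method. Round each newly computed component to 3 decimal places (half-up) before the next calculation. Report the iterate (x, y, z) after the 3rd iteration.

(-1.534, 0.080, -1.751)

Iteration 1:
  x = (-6 - (-1)·0.000 - (-1)·0.000) / (5) = -1.200
  y = (-5 - (2)·0.000 - (1)·0.000) / (-7) = 0.714
  z = (-10 - (-4)·0.000 - (3)·0.000) / (9) = -1.111
Iteration 2:
  x = (-6 - (-1)·0.714 - (-1)·-1.111) / (5) = -1.279
  y = (-5 - (2)·-1.200 - (1)·-1.111) / (-7) = 0.213
  z = (-10 - (-4)·-1.200 - (3)·0.714) / (9) = -1.882
Iteration 3:
  x = (-6 - (-1)·0.213 - (-1)·-1.882) / (5) = -1.534
  y = (-5 - (2)·-1.279 - (1)·-1.882) / (-7) = 0.080
  z = (-10 - (-4)·-1.279 - (3)·0.213) / (9) = -1.751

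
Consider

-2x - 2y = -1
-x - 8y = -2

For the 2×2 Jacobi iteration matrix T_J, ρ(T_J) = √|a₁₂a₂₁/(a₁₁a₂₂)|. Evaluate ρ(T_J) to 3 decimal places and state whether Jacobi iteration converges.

a₁₂a₂₁/(a₁₁a₂₂) = (-2)·(-1) / ((-2)·(-8)) = 0.125000
ρ = √|0.125000| = √0.125000 = 0.354
ρ < 1, so Jacobi converges

0.354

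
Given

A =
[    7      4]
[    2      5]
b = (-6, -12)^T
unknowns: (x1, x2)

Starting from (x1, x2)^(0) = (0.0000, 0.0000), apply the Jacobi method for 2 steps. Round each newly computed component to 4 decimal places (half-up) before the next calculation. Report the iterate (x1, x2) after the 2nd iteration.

(0.5143, -2.0572)

Iteration 1:
  x1 = (-6 - (4)·0.0000) / (7) = -0.8571
  x2 = (-12 - (2)·0.0000) / (5) = -2.4000
Iteration 2:
  x1 = (-6 - (4)·-2.4000) / (7) = 0.5143
  x2 = (-12 - (2)·-0.8571) / (5) = -2.0572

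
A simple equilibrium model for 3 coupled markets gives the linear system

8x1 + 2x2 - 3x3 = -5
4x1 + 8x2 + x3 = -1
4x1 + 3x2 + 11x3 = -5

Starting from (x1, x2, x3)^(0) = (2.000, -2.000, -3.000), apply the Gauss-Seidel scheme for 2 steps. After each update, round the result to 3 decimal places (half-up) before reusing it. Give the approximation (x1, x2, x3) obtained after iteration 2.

Iteration 1:
  x1 = (-5 - (2)·-2.000 - (-3)·-3.000) / (8) = -1.250
  x2 = (-1 - (4)·-1.250 - (1)·-3.000) / (8) = 0.875
  x3 = (-5 - (4)·-1.250 - (3)·0.875) / (11) = -0.239
Iteration 2:
  x1 = (-5 - (2)·0.875 - (-3)·-0.239) / (8) = -0.933
  x2 = (-1 - (4)·-0.933 - (1)·-0.239) / (8) = 0.371
  x3 = (-5 - (4)·-0.933 - (3)·0.371) / (11) = -0.216

(-0.933, 0.371, -0.216)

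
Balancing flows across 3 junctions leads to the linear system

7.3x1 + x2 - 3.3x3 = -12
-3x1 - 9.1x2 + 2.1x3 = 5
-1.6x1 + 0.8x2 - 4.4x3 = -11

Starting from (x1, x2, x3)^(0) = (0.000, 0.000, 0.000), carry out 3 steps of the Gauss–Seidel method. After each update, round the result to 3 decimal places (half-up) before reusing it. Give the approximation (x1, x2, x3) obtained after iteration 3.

Iteration 1:
  x1 = (-12 - (1)·0.000 - (-3.3)·0.000) / (7.3) = -1.644
  x2 = (5 - (-3)·-1.644 - (2.1)·0.000) / (-9.1) = -0.007
  x3 = (-11 - (-1.6)·-1.644 - (0.8)·-0.007) / (-4.4) = 3.097
Iteration 2:
  x1 = (-12 - (1)·-0.007 - (-3.3)·3.097) / (7.3) = -0.243
  x2 = (5 - (-3)·-0.243 - (2.1)·3.097) / (-9.1) = 0.245
  x3 = (-11 - (-1.6)·-0.243 - (0.8)·0.245) / (-4.4) = 2.633
Iteration 3:
  x1 = (-12 - (1)·0.245 - (-3.3)·2.633) / (7.3) = -0.487
  x2 = (5 - (-3)·-0.487 - (2.1)·2.633) / (-9.1) = 0.219
  x3 = (-11 - (-1.6)·-0.487 - (0.8)·0.219) / (-4.4) = 2.717

(-0.487, 0.219, 2.717)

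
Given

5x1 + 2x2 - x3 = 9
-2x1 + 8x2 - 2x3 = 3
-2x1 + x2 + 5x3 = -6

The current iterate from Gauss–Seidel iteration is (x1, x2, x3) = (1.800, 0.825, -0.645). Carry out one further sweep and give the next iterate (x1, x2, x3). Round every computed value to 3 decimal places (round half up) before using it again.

(1.341, 0.549, -0.773)

One sweep:
  x1 = (9 - (2)·0.825 - (-1)·-0.645) / (5) = 1.341
  x2 = (3 - (-2)·1.341 - (-2)·-0.645) / (8) = 0.549
  x3 = (-6 - (-2)·1.341 - (1)·0.549) / (5) = -0.773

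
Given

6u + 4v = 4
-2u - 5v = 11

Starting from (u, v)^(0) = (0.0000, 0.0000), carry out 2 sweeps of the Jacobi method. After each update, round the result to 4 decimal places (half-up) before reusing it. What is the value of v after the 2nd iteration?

-2.4667

Iteration 1:
  u = (4 - (4)·0.0000) / (6) = 0.6667
  v = (11 - (-2)·0.0000) / (-5) = -2.2000
Iteration 2:
  u = (4 - (4)·-2.2000) / (6) = 2.1333
  v = (11 - (-2)·0.6667) / (-5) = -2.4667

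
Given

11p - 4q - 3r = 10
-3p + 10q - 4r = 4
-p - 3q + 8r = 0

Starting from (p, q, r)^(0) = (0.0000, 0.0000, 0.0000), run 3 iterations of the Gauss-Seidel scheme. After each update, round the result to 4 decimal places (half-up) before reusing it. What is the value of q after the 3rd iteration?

1.0155

Iteration 1:
  p = (10 - (-4)·0.0000 - (-3)·0.0000) / (11) = 0.9091
  q = (4 - (-3)·0.9091 - (-4)·0.0000) / (10) = 0.6727
  r = (0 - (-1)·0.9091 - (-3)·0.6727) / (8) = 0.3659
Iteration 2:
  p = (10 - (-4)·0.6727 - (-3)·0.3659) / (11) = 1.2535
  q = (4 - (-3)·1.2535 - (-4)·0.3659) / (10) = 0.9224
  r = (0 - (-1)·1.2535 - (-3)·0.9224) / (8) = 0.5026
Iteration 3:
  p = (10 - (-4)·0.9224 - (-3)·0.5026) / (11) = 1.3816
  q = (4 - (-3)·1.3816 - (-4)·0.5026) / (10) = 1.0155
  r = (0 - (-1)·1.3816 - (-3)·1.0155) / (8) = 0.5535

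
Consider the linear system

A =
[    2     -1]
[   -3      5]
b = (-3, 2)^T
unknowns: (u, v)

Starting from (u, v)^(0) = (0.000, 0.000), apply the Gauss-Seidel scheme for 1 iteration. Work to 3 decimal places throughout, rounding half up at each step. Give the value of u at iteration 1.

Iteration 1:
  u = (-3 - (-1)·0.000) / (2) = -1.500
  v = (2 - (-3)·-1.500) / (5) = -0.500

-1.500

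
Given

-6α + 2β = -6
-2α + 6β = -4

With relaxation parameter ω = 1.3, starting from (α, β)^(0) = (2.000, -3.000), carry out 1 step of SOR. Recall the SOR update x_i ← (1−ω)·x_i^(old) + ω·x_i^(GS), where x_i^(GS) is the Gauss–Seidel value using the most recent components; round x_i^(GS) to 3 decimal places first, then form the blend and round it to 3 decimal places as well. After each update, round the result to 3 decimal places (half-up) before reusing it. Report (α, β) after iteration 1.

(-0.600, -0.227)

Iteration 1:
  α: GS value = (-6 - (2)·-3.000) / (-6) = 0.000;  α ← (1−ω)·2.000 + ω·0.000 = -0.600
  β: GS value = (-4 - (-2)·-0.600) / (6) = -0.867;  β ← (1−ω)·-3.000 + ω·-0.867 = -0.227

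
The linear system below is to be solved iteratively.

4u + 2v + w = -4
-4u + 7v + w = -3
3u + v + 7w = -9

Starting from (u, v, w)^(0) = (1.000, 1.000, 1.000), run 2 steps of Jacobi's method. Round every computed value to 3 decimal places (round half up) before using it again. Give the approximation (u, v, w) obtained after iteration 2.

(-0.536, -1.163, -0.536)

Iteration 1:
  u = (-4 - (2)·1.000 - (1)·1.000) / (4) = -1.750
  v = (-3 - (-4)·1.000 - (1)·1.000) / (7) = 0.000
  w = (-9 - (3)·1.000 - (1)·1.000) / (7) = -1.857
Iteration 2:
  u = (-4 - (2)·0.000 - (1)·-1.857) / (4) = -0.536
  v = (-3 - (-4)·-1.750 - (1)·-1.857) / (7) = -1.163
  w = (-9 - (3)·-1.750 - (1)·0.000) / (7) = -0.536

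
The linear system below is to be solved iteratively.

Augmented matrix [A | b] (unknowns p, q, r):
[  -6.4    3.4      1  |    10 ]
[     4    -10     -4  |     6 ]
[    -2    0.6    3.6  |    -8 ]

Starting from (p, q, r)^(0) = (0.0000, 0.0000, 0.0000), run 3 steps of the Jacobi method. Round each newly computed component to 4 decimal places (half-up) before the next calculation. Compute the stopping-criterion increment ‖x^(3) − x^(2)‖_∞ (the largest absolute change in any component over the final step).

0.4140

Iteration 1:
  p = (10 - (3.4)·0.0000 - (1)·0.0000) / (-6.4) = -1.5625
  q = (6 - (4)·0.0000 - (-4)·0.0000) / (-10) = -0.6000
  r = (-8 - (-2)·0.0000 - (0.6)·0.0000) / (3.6) = -2.2222
Iteration 2:
  p = (10 - (3.4)·-0.6000 - (1)·-2.2222) / (-6.4) = -2.2285
  q = (6 - (4)·-1.5625 - (-4)·-2.2222) / (-10) = -0.3361
  r = (-8 - (-2)·-1.5625 - (0.6)·-0.6000) / (3.6) = -2.9903
Iteration 3:
  p = (10 - (3.4)·-0.3361 - (1)·-2.9903) / (-6.4) = -2.2083
  q = (6 - (4)·-2.2285 - (-4)·-2.9903) / (-10) = -0.2953
  r = (-8 - (-2)·-2.2285 - (0.6)·-0.3361) / (3.6) = -3.4043
Change: (0.0202, 0.0408, -0.4140) → max |·| = 0.4140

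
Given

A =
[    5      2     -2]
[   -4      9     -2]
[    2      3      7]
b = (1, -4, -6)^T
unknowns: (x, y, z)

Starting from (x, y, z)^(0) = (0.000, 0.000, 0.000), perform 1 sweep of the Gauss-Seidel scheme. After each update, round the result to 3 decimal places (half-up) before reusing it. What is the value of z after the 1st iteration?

Iteration 1:
  x = (1 - (2)·0.000 - (-2)·0.000) / (5) = 0.200
  y = (-4 - (-4)·0.200 - (-2)·0.000) / (9) = -0.356
  z = (-6 - (2)·0.200 - (3)·-0.356) / (7) = -0.762

-0.762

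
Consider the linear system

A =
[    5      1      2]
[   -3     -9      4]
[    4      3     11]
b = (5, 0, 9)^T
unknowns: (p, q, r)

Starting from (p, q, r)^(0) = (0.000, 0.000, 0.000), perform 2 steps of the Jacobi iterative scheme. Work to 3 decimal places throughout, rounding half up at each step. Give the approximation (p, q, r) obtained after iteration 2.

Iteration 1:
  p = (5 - (1)·0.000 - (2)·0.000) / (5) = 1.000
  q = (0 - (-3)·0.000 - (4)·0.000) / (-9) = 0.000
  r = (9 - (4)·0.000 - (3)·0.000) / (11) = 0.818
Iteration 2:
  p = (5 - (1)·0.000 - (2)·0.818) / (5) = 0.673
  q = (0 - (-3)·1.000 - (4)·0.818) / (-9) = 0.030
  r = (9 - (4)·1.000 - (3)·0.000) / (11) = 0.455

(0.673, 0.030, 0.455)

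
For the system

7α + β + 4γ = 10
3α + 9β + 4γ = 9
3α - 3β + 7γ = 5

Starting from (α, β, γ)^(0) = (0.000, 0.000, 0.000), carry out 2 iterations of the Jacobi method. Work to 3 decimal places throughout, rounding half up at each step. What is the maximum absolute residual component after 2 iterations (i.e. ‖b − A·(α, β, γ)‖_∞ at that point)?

Iteration 1:
  α = (10 - (1)·0.000 - (4)·0.000) / (7) = 1.429
  β = (9 - (3)·0.000 - (4)·0.000) / (9) = 1.000
  γ = (5 - (3)·0.000 - (-3)·0.000) / (7) = 0.714
Iteration 2:
  α = (10 - (1)·1.000 - (4)·0.714) / (7) = 0.878
  β = (9 - (3)·1.429 - (4)·0.714) / (9) = 0.206
  γ = (5 - (3)·1.429 - (-3)·1.000) / (7) = 0.530
Residual b − A·x = (1.528, 2.392, -0.726); ∞-norm = 2.392

2.392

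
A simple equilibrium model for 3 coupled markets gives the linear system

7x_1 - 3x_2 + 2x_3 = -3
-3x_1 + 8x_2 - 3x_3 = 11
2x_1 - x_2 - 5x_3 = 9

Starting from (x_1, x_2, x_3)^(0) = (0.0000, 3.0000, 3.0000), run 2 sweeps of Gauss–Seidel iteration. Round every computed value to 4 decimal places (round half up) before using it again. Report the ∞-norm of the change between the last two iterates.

Iteration 1:
  x_1 = (-3 - (-3)·3.0000 - (2)·3.0000) / (7) = 0.0000
  x_2 = (11 - (-3)·0.0000 - (-3)·3.0000) / (8) = 2.5000
  x_3 = (9 - (2)·0.0000 - (-1)·2.5000) / (-5) = -2.3000
Iteration 2:
  x_1 = (-3 - (-3)·2.5000 - (2)·-2.3000) / (7) = 1.3000
  x_2 = (11 - (-3)·1.3000 - (-3)·-2.3000) / (8) = 1.0000
  x_3 = (9 - (2)·1.3000 - (-1)·1.0000) / (-5) = -1.4800
Change: (1.3000, -1.5000, 0.8200) → max |·| = 1.5000

1.5000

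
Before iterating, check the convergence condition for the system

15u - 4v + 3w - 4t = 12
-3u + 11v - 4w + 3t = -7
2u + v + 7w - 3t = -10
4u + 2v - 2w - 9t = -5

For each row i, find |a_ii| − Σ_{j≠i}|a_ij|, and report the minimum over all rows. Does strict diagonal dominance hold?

1

row 1: |15| − (4+3+4) = 4
row 2: |11| − (3+4+3) = 1
row 3: |7| − (2+1+3) = 1
row 4: |-9| − (4+2+2) = 1
minimum over rows = 1 → strictly diagonally dominant (convergence guaranteed)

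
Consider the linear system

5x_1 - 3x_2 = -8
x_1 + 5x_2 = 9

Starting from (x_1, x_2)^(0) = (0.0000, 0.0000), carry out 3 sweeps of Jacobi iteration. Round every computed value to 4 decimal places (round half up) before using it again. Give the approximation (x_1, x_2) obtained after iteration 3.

Iteration 1:
  x_1 = (-8 - (-3)·0.0000) / (5) = -1.6000
  x_2 = (9 - (1)·0.0000) / (5) = 1.8000
Iteration 2:
  x_1 = (-8 - (-3)·1.8000) / (5) = -0.5200
  x_2 = (9 - (1)·-1.6000) / (5) = 2.1200
Iteration 3:
  x_1 = (-8 - (-3)·2.1200) / (5) = -0.3280
  x_2 = (9 - (1)·-0.5200) / (5) = 1.9040

(-0.3280, 1.9040)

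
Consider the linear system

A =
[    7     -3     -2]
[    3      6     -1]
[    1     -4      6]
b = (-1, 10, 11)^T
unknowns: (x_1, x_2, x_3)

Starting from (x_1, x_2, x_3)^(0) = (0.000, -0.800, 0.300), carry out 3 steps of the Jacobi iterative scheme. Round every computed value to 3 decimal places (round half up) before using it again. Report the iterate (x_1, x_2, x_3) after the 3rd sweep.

Iteration 1:
  x_1 = (-1 - (-3)·-0.800 - (-2)·0.300) / (7) = -0.400
  x_2 = (10 - (3)·0.000 - (-1)·0.300) / (6) = 1.717
  x_3 = (11 - (1)·0.000 - (-4)·-0.800) / (6) = 1.300
Iteration 2:
  x_1 = (-1 - (-3)·1.717 - (-2)·1.300) / (7) = 0.964
  x_2 = (10 - (3)·-0.400 - (-1)·1.300) / (6) = 2.083
  x_3 = (11 - (1)·-0.400 - (-4)·1.717) / (6) = 3.045
Iteration 3:
  x_1 = (-1 - (-3)·2.083 - (-2)·3.045) / (7) = 1.620
  x_2 = (10 - (3)·0.964 - (-1)·3.045) / (6) = 1.692
  x_3 = (11 - (1)·0.964 - (-4)·2.083) / (6) = 3.061

(1.620, 1.692, 3.061)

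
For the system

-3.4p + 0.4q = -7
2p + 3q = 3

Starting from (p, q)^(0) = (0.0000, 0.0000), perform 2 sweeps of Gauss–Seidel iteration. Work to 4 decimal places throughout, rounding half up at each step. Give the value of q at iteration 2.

Iteration 1:
  p = (-7 - (0.4)·0.0000) / (-3.4) = 2.0588
  q = (3 - (2)·2.0588) / (3) = -0.3725
Iteration 2:
  p = (-7 - (0.4)·-0.3725) / (-3.4) = 2.0150
  q = (3 - (2)·2.0150) / (3) = -0.3433

-0.3433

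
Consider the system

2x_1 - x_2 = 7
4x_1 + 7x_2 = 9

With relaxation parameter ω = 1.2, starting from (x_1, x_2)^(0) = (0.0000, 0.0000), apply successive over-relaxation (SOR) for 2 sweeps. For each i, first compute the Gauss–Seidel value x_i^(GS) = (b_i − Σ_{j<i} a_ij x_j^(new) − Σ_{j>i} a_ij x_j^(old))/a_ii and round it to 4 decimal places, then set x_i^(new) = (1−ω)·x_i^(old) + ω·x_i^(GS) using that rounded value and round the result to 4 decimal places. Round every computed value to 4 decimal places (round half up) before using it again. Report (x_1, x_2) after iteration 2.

Iteration 1:
  x_1: GS value = (7 - (-1)·0.0000) / (2) = 3.5000;  x_1 ← (1−ω)·0.0000 + ω·3.5000 = 4.2000
  x_2: GS value = (9 - (4)·4.2000) / (7) = -1.1143;  x_2 ← (1−ω)·0.0000 + ω·-1.1143 = -1.3372
Iteration 2:
  x_1: GS value = (7 - (-1)·-1.3372) / (2) = 2.8314;  x_1 ← (1−ω)·4.2000 + ω·2.8314 = 2.5577
  x_2: GS value = (9 - (4)·2.5577) / (7) = -0.1758;  x_2 ← (1−ω)·-1.3372 + ω·-0.1758 = 0.0565

(2.5577, 0.0565)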